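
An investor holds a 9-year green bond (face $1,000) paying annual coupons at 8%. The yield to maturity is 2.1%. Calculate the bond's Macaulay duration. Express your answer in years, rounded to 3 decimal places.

7.182 years

Periodic yield y = 0.021. Discount each cash flow and weight by its year:
  t   CF        PV=CF/(1+0.021)^t    t·PV
  1        80.00        78.3546        78.3546
  2        80.00        76.7430       153.4859
  3        80.00        75.1645       225.4935
  4        80.00        73.6185       294.4740
  5        80.00        72.1043       360.5216
  6        80.00        70.6213       423.7276
  7        80.00        69.1687       484.1811
  8        80.00        67.7461       541.9685
  9     1,080.00       895.7608     8,061.8476
  Σ                  1,479.2817    10,624.0544
Price P = Σ PV = 1,479.2817.
Macaulay duration = Σ(t·PV) / P = 10,624.0544 / 1,479.2817 = 7.18190 years.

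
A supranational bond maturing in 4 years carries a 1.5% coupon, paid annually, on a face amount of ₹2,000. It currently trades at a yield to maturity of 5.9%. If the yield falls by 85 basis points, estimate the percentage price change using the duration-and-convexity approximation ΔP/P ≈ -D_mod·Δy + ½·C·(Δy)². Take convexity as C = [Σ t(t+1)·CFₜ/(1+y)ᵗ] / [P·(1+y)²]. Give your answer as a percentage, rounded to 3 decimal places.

With y = 0.059:
  t   CF        PV=CF/(1+0.059)^t    t·PV        t(t+1)·PV
  1        30.00        28.3286        28.3286          56.6572
  2        30.00        26.7503        53.5007         160.5021
  3        30.00        25.2600        75.7800         303.1200
  4     2,030.00     1,614.0322     6,456.1288      32,280.6442
  Σ                  1,694.3712     6,613.7381      32,800.9235
P = 1,694.3712; D_Mac = 3.90336 yrs; D_mod = 3.68589 yrs; C = 17.26178.
Duration effect: -3.68589 × (-0.0085) = +0.031330
Convexity effect: 0.5 × 17.26178 × (-0.0085)² = +0.0006236
ΔP/P ≈ +0.031330 + 0.0006236 = +0.031954 = +3.1954%.

+3.195%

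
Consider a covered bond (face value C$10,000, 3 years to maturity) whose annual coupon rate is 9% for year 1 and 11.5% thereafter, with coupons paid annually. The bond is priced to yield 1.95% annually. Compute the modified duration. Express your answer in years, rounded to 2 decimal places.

2.72 years

Periodic yield y = 0.0195. First find Macaulay duration:
  t   CF        PV=CF/(1+0.0195)^t    t·PV
  1       900.00       882.7857       882.7857
  2     1,150.00     1,106.4286     2,212.8571
  3    11,150.00    10,522.3605    31,567.0815
  Σ                 12,511.5748    34,662.7243
P = 12,511.5748; Macaulay duration = 34,662.7243 / 12,511.5748 = 2.77045 years.
Modified duration = D_Mac / (1 + y) = 2.77045 / 1.0195 = 2.71746 years.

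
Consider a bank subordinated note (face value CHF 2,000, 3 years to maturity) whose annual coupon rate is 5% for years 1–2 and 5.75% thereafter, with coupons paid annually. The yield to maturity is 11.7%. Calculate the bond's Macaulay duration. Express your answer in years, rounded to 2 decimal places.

2.85 years

Periodic yield y = 0.117. Discount each cash flow and weight by its year:
  t   CF        PV=CF/(1+0.117)^t    t·PV
  1       100.00        89.5255        89.5255
  2       100.00        80.1482       160.2964
  3     2,115.00     1,517.5774     4,552.7322
  Σ                  1,687.2511     4,802.5541
Price P = Σ PV = 1,687.2511.
Macaulay duration = Σ(t·PV) / P = 4,802.5541 / 1,687.2511 = 2.84638 years.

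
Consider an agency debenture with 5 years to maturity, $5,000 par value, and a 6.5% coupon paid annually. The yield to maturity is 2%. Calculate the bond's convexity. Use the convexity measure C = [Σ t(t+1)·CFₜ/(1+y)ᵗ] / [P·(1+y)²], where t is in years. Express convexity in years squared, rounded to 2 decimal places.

With y = 0.02:
  t   CF        PV=CF/(1+0.02)^t    t·PV        t(t+1)·PV
  1       325.00       318.6275       318.6275         637.2549
  2       325.00       312.3799       624.7597       1,874.2791
  3       325.00       306.2548       918.7643       3,675.0571
  4       325.00       300.2498     1,200.9991       6,004.9953
  5     5,325.00     4,823.0166    24,115.0828     144,690.4969
  Σ                  6,060.5284    27,178.2333     156,882.0833
P = 6,060.5284.
Convexity = Σ t(t+1)·PV / [P·(1+y)²] = 156,882.0833 / (6,060.5284 × 1.040400) = 24.88070.

24.88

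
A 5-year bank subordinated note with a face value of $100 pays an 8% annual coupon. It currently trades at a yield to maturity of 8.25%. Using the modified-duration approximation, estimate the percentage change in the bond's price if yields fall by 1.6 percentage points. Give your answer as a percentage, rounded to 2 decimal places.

Periodic yield y = 0.0825. Modified duration first:
  t   CF        PV=CF/(1+0.0825)^t    t·PV
  1         8.00         7.3903         7.3903
  2         8.00         6.8271        13.6541
  3         8.00         6.3068        18.9203
  4         8.00         5.8261        23.3044
  5       108.00        72.6581       363.2907
  Σ                     99.0084       426.5598
P = 99.0084; D_Mac = 4.30832 yrs; D_mod = 4.30832/(1+0.0825) = 3.97997 yrs.
ΔP/P ≈ -D_mod · Δy = -3.97997 × (-0.016) = +0.063680 = +6.3680%.

+6.37%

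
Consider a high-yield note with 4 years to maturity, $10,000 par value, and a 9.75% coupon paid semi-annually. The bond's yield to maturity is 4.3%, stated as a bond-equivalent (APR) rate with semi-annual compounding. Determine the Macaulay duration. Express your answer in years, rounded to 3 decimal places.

3.465 years

Periodic yield y = 0.0215. Discount each cash flow and weight by its period:
  t   CF        PV=CF/(1+0.0215)^t    t·PV
  1       487.50       477.2394       477.2394
  2       487.50       467.1947       934.3893
  3       487.50       457.3614     1,372.0842
  4       487.50       447.7351     1,790.9404
  5       487.50       438.3114     2,191.5570
  6       487.50       429.0860     2,574.5163
  7       487.50       420.0549     2,940.3841
  8    10,487.50     8,846.3681    70,770.9447
  Σ                 11,983.3509    83,052.0554
Price P = Σ PV = 11,983.3509.
Macaulay duration = Σ(t·PV) / P = 83,052.0554 / 11,983.3509 = 6.93062 half-year periods.
In years: 6.93062 / 2 = 3.46531 years.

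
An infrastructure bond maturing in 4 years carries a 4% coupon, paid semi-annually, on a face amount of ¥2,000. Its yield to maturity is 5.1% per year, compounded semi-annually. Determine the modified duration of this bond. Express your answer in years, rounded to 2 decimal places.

3.64 years

Periodic yield y = 0.0255. First find Macaulay duration:
  t   CF        PV=CF/(1+0.0255)^t    t·PV
  1        40.00        39.0054        39.0054
  2        40.00        38.0355        76.0709
  3        40.00        37.0897       111.2690
  4        40.00        36.1674       144.6696
  5        40.00        35.2681       176.3403
  6        40.00        34.3911       206.3466
  7        40.00        33.5359       234.7515
  8     2,040.00     1,667.8034    13,342.4270
  Σ                  1,921.2964    14,330.8804
P = 1,921.2964; Macaulay duration = 14,330.8804 / 1,921.2964 = 7.45896 half-year periods = 3.72948 years.
Modified duration = D_Mac / (1 + y) = 3.72948 / 1.0255 = 3.63674 years.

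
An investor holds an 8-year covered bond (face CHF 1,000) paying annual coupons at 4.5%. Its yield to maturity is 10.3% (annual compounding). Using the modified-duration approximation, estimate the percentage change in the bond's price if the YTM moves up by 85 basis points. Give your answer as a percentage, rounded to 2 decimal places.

Periodic yield y = 0.103. Modified duration first:
  t   CF        PV=CF/(1+0.103)^t    t·PV
  1        45.00        40.7978        40.7978
  2        45.00        36.9881        73.9761
  3        45.00        33.5340       100.6021
  4        45.00        30.4026       121.6103
  5        45.00        27.5635       137.8177
  6        45.00        24.9896       149.9376
  7        45.00        22.6560       158.5923
  8     1,045.00       476.9932     3,815.9456
  Σ                    693.9249     4,599.2796
P = 693.9249; D_Mac = 6.62792 yrs; D_mod = 6.62792/(1+0.103) = 6.00899 yrs.
ΔP/P ≈ -D_mod · Δy = -6.00899 × (+0.0085) = -0.051076 = -5.1076%.

-5.11%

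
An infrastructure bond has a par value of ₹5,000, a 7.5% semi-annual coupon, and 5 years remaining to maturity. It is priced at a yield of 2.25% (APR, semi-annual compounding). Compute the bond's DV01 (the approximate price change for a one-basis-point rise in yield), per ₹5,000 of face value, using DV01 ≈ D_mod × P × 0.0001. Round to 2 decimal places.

₹2.68

Periodic yield y = 0.01125.
  t   CF        PV=CF/(1+0.01125)^t    t·PV
  1       187.50       185.4141       185.4141
  2       187.50       183.3514       366.7028
  3       187.50       181.3116       543.9349
  4       187.50       179.2946       717.1783
  5       187.50       177.2999       886.4997
  6       187.50       175.3275     1,051.9651
  7       187.50       173.3770     1,213.6391
  8       187.50       171.4482     1,371.5858
  9       187.50       169.5409     1,525.8680
  10    5,187.50     4,638.4488    46,384.4876
  Σ                  6,234.8140    54,247.2754
P = 6,234.8140; D_Mac = 8.70070 half-year periods = 4.35035 yrs; D_mod = 4.30196 yrs.
DV01 ≈ 4.30196 × 6,234.8140 × 0.0001 = 2.682189.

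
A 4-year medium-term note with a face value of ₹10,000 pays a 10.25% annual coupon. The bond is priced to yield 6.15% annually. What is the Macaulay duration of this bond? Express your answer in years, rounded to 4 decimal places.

Periodic yield y = 0.0615. Discount each cash flow and weight by its year:
  t   CF        PV=CF/(1+0.0615)^t    t·PV
  1     1,025.00       965.6147       965.6147
  2     1,025.00       909.6700     1,819.3400
  3     1,025.00       856.9665     2,570.8996
  4    11,025.00     8,683.5759    34,734.3036
  Σ                 11,415.8271    40,090.1579
Price P = Σ PV = 11,415.8271.
Macaulay duration = Σ(t·PV) / P = 40,090.1579 / 11,415.8271 = 3.51180 years.

3.5118 years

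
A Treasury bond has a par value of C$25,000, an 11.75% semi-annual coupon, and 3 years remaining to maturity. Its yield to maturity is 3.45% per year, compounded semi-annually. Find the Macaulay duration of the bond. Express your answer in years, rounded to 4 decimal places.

Periodic yield y = 0.01725. Discount each cash flow and weight by its period:
  t   CF        PV=CF/(1+0.01725)^t    t·PV
  1     1,468.75     1,443.8437     1,443.8437
  2     1,468.75     1,419.3597     2,838.7195
  3     1,468.75     1,395.2910     4,185.8729
  4     1,468.75     1,371.6303     5,486.5214
  5     1,468.75     1,348.3709     6,741.8547
  6    26,468.75    23,887.3097   143,323.8584
  Σ                 30,865.8054   164,020.6706
Price P = Σ PV = 30,865.8054.
Macaulay duration = Σ(t·PV) / P = 164,020.6706 / 30,865.8054 = 5.31399 half-year periods.
In years: 5.31399 / 2 = 2.65700 years.

2.6570 years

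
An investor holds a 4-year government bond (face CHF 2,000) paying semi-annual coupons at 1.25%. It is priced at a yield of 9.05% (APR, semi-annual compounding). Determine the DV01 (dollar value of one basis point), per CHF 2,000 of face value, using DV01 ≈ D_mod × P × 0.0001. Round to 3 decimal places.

Periodic yield y = 0.04525.
  t   CF        PV=CF/(1+0.04525)^t    t·PV
  1        12.50        11.9589        11.9589
  2        12.50        11.4411        22.8823
  3        12.50        10.9458        32.8375
  4        12.50        10.4720        41.8880
  5        12.50        10.0186        50.0932
  6        12.50         9.5849        57.5096
  7        12.50         9.1700        64.1899
  8     2,012.50     1,412.4545    11,299.6363
  Σ                  1,486.0460    11,580.9957
P = 1,486.0460; D_Mac = 7.79316 half-year periods = 3.89658 yrs; D_mod = 3.72789 yrs.
DV01 ≈ 3.72789 × 1,486.0460 × 0.0001 = 0.553982.

CHF 0.554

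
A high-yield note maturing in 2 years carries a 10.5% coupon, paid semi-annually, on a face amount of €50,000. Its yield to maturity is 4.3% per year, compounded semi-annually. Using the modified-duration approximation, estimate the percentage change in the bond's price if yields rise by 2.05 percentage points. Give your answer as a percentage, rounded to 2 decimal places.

-3.74%

Periodic yield y = 0.0215. Modified duration first:
  t   CF        PV=CF/(1+0.0215)^t    t·PV
  1     2,625.00     2,569.7504     2,569.7504
  2     2,625.00     2,515.6636     5,031.3272
  3     2,625.00     2,462.7152     7,388.1457
  4    52,625.00    48,332.4294   193,329.7175
  Σ                 55,880.5586   208,318.9407
P = 55,880.5586; D_Mac = 3.72793 half-year periods = 1.86397 yrs; D_mod = 1.86397/(1+0.0215) = 1.82473 yrs.
ΔP/P ≈ -D_mod · Δy = -1.82473 × (+0.0205) = -0.037407 = -3.7407%.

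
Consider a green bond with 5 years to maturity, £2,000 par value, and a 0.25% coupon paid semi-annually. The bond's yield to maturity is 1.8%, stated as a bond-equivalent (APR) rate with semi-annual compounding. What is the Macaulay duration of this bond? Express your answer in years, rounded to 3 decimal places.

Periodic yield y = 0.009. Discount each cash flow and weight by its period:
  t   CF        PV=CF/(1+0.009)^t    t·PV
  1         2.50         2.4777         2.4777
  2         2.50         2.4556         4.9112
  3         2.50         2.4337         7.3011
  4         2.50         2.4120         9.6480
  5         2.50         2.3905        11.9524
  6         2.50         2.3692        14.2149
  7         2.50         2.3480        16.4361
  8         2.50         2.3271        18.6166
  9         2.50         2.3063        20.7569
  10    2,002.50     1,830.8841    18,308.8414
  Σ                  1,852.4042    18,415.1563
Price P = Σ PV = 1,852.4042.
Macaulay duration = Σ(t·PV) / P = 18,415.1563 / 1,852.4042 = 9.94122 half-year periods.
In years: 9.94122 / 2 = 4.97061 years.

4.971 years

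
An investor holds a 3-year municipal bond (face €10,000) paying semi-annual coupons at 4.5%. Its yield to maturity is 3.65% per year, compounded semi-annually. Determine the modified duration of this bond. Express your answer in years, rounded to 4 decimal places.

2.7910 years

Periodic yield y = 0.01825. First find Macaulay duration:
  t   CF        PV=CF/(1+0.01825)^t    t·PV
  1       225.00       220.9673       220.9673
  2       225.00       217.0070       434.0139
  3       225.00       213.1176       639.3527
  4       225.00       209.2979       837.1915
  5       225.00       205.5467     1,027.7333
  6    10,225.00     9,173.5367    55,041.2204
  Σ                 10,239.4732    58,200.4792
P = 10,239.4732; Macaulay duration = 58,200.4792 / 10,239.4732 = 5.68393 half-year periods = 2.84197 years.
Modified duration = D_Mac / (1 + y) = 2.84197 / 1.01825 = 2.79103 years.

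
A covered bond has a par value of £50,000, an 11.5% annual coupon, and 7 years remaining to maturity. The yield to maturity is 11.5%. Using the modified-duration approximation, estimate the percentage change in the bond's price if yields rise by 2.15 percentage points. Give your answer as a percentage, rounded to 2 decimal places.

Periodic yield y = 0.115. Modified duration first:
  t   CF        PV=CF/(1+0.115)^t    t·PV
  1     5,750.00     5,156.9507     5,156.9507
  2     5,750.00     4,625.0679     9,250.1357
  3     5,750.00     4,148.0429    12,444.1288
  4     5,750.00     3,720.2179    14,880.8715
  5     5,750.00     3,336.5183    16,682.5914
  6     5,750.00     2,992.3931    17,954.3584
  7    55,750.00    26,020.8093   182,145.6652
  Σ                 50,000.0000   258,514.7017
P = 50,000.0000; D_Mac = 5.17029 yrs; D_mod = 5.17029/(1+0.115) = 4.63704 yrs.
ΔP/P ≈ -D_mod · Δy = -4.63704 × (+0.0215) = -0.099696 = -9.9696%.

-9.97%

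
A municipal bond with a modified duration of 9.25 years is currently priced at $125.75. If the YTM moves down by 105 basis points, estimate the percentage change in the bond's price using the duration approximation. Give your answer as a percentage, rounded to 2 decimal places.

Duration approximation: ΔP/P ≈ -D_mod · Δy = -9.25 × (-0.0105) = +0.097125.
As a percentage: +9.7125%.

+9.71%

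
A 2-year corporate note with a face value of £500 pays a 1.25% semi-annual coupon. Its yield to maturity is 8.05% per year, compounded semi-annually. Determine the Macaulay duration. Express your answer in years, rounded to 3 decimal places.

1.980 years

Periodic yield y = 0.04025. Discount each cash flow and weight by its period:
  t   CF        PV=CF/(1+0.04025)^t    t·PV
  1        3.125         3.0041         3.0041
  2        3.125         2.8878         5.7757
  3        3.125         2.7761         8.3283
  4      503.125       429.6601     1,718.6403
  Σ                    438.3281     1,735.7484
Price P = Σ PV = 438.3281.
Macaulay duration = Σ(t·PV) / P = 1,735.7484 / 438.3281 = 3.95993 half-year periods.
In years: 3.95993 / 2 = 1.97996 years.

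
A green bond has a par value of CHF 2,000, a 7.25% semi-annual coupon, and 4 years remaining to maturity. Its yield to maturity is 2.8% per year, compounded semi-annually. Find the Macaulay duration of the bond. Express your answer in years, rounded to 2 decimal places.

Periodic yield y = 0.014. Discount each cash flow and weight by its period:
  t   CF        PV=CF/(1+0.014)^t    t·PV
  1        72.50        71.4990        71.4990
  2        72.50        70.5118       141.0237
  3        72.50        69.5383       208.6149
  4        72.50        68.5782       274.3129
  5        72.50        67.6314       338.1569
  6        72.50        66.6976       400.1857
  7        72.50        65.7767       460.4372
  8     2,072.50     1,854.3465    14,834.7724
  Σ                  2,334.5797    16,729.0026
Price P = Σ PV = 2,334.5797.
Macaulay duration = Σ(t·PV) / P = 16,729.0026 / 2,334.5797 = 7.16575 half-year periods.
In years: 7.16575 / 2 = 3.58287 years.

3.58 years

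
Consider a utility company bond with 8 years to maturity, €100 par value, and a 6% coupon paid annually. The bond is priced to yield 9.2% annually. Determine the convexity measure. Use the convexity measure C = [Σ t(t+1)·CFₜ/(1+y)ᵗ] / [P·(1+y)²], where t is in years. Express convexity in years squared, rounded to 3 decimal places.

With y = 0.092:
  t   CF        PV=CF/(1+0.092)^t    t·PV        t(t+1)·PV
  1         6.00         5.4945         5.4945          10.9890
  2         6.00         5.0316        10.0632          30.1896
  3         6.00         4.6077        13.8231          55.2923
  4         6.00         4.2195        16.8780          84.3899
  5         6.00         3.8640        19.3200         115.9203
  6         6.00         3.5385        21.2308         148.6157
  7         6.00         3.2404        22.6825         181.4600
  8       106.00        52.4233       419.3868       3,774.4811
  Σ                     82.4195       528.8789       4,401.3378
P = 82.4195.
Convexity = Σ t(t+1)·PV / [P·(1+y)²] = 4,401.3378 / (82.4195 × 1.192464) = 44.78263.

44.783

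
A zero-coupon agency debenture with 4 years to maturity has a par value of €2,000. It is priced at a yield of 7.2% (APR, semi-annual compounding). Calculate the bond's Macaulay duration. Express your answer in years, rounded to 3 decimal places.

A zero-coupon bond has a single cash flow at maturity, so its Macaulay duration equals its maturity: 4 years.
(Equivalently: 8 semi-annual periods ÷ 2 = 4 years.)

4.000 years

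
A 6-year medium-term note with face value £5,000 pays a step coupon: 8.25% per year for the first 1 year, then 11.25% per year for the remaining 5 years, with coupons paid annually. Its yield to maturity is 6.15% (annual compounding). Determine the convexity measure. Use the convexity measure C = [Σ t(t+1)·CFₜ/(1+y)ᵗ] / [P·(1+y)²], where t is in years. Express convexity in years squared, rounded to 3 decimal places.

With y = 0.0615:
  t   CF        PV=CF/(1+0.0615)^t    t·PV        t(t+1)·PV
  1       412.50       388.6010       388.6010         777.2021
  2       562.50       499.2091       998.4183       2,995.2549
  3       562.50       470.2865     1,410.8596       5,643.4382
  4       562.50       443.0396     1,772.1583       8,860.7917
  5       562.50       417.3713     2,086.8563      12,521.1376
  6     5,562.50     3,888.2129    23,329.2772     163,304.9404
  Σ                  6,106.7204    29,986.1707     194,102.7649
P = 6,106.7204.
Convexity = Σ t(t+1)·PV / [P·(1+y)²] = 194,102.7649 / (6,106.7204 × 1.126782) = 28.20874.

28.209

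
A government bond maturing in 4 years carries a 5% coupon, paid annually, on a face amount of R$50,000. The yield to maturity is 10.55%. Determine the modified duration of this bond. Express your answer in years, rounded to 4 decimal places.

3.3396 years

Periodic yield y = 0.1055. First find Macaulay duration:
  t   CF        PV=CF/(1+0.1055)^t    t·PV
  1     2,500.00     2,261.4202     2,261.4202
  2     2,500.00     2,045.6085     4,091.2170
  3     2,500.00     1,850.3921     5,551.1763
  4    52,500.00    35,149.9180   140,599.6719
  Σ                 41,307.3387   152,503.4853
P = 41,307.3387; Macaulay duration = 152,503.4853 / 41,307.3387 = 3.69192 years.
Modified duration = D_Mac / (1 + y) = 3.69192 / 1.1055 = 3.33960 years.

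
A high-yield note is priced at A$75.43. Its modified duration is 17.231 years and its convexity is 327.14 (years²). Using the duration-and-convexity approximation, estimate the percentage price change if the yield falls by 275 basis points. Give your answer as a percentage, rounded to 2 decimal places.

Duration effect: -D_mod·Δy = -17.231 × (-0.0275) = +0.4738525
Convexity effect: ½·C·(Δy)² = 0.5 × 327.14 × (-0.0275)² = +0.1236998125
ΔP/P ≈ +0.4738525 + 0.1236998125 = +0.5975523125
= +59.75523125%.

+59.76%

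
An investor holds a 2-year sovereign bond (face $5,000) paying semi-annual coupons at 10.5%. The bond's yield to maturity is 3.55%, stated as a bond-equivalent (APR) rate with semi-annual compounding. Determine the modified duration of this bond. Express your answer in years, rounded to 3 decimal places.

Periodic yield y = 0.01775. First find Macaulay duration:
  t   CF        PV=CF/(1+0.01775)^t    t·PV
  1       262.50       257.9219       257.9219
  2       262.50       253.4236       506.8472
  3       262.50       249.0038       747.0114
  4     5,262.50     4,904.8718    19,619.4874
  Σ                  5,665.2211    21,131.2679
P = 5,665.2211; Macaulay duration = 21,131.2679 / 5,665.2211 = 3.73000 half-year periods = 1.86500 years.
Modified duration = D_Mac / (1 + y) = 1.86500 / 1.01775 = 1.83247 years.

1.832 years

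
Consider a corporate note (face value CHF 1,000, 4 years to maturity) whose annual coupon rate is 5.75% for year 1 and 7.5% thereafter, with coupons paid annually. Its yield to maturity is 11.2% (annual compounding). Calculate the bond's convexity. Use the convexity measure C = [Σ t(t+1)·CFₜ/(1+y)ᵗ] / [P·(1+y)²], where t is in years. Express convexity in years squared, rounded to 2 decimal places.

14.11

With y = 0.112:
  t   CF        PV=CF/(1+0.112)^t    t·PV        t(t+1)·PV
  1        57.50        51.7086        51.7086         103.4173
  2        75.00        60.6529       121.3058         363.9175
  3        75.00        54.5440       163.6320         654.5279
  4     1,075.00       703.0550     2,812.2201      14,061.1005
  Σ                    869.9606     3,148.8665      15,182.9631
P = 869.9606.
Convexity = Σ t(t+1)·PV / [P·(1+y)²] = 15,182.9631 / (869.9606 × 1.236544) = 14.11391.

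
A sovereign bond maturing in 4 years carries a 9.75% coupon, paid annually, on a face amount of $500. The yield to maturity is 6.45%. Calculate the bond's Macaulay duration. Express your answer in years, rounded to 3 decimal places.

Periodic yield y = 0.0645. Discount each cash flow and weight by its year:
  t   CF        PV=CF/(1+0.0645)^t    t·PV
  1        48.75        45.7961        45.7961
  2        48.75        43.0213        86.0426
  3        48.75        40.4145       121.2436
  4       548.75       427.3580     1,709.4321
  Σ                    556.5900     1,962.5144
Price P = Σ PV = 556.5900.
Macaulay duration = Σ(t·PV) / P = 1,962.5144 / 556.5900 = 3.52596 years.

3.526 years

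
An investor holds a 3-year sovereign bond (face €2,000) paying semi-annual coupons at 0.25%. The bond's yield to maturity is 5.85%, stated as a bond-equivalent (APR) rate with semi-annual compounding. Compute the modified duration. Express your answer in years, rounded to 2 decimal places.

2.90 years

Periodic yield y = 0.02925. First find Macaulay duration:
  t   CF        PV=CF/(1+0.02925)^t    t·PV
  1         2.50         2.4290         2.4290
  2         2.50         2.3599         4.7199
  3         2.50         2.2929         6.8786
  4         2.50         2.2277         8.9108
  5         2.50         2.1644        10.8220
  6     2,002.50     1,684.4079    10,106.4474
  Σ                  1,695.8817    10,140.2076
P = 1,695.8817; Macaulay duration = 10,140.2076 / 1,695.8817 = 5.97931 half-year periods = 2.98966 years.
Modified duration = D_Mac / (1 + y) = 2.98966 / 1.02925 = 2.90469 years.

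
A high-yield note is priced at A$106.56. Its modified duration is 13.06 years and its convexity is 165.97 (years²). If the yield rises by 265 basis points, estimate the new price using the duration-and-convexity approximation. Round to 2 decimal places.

Duration effect: -D_mod·Δy = -13.06 × (+0.0265) = -0.346090
Convexity effect: ½·C·(Δy)² = 0.5 × 165.97 × (0.0265)² = +0.05827621625
ΔP/P ≈ -0.346090 + 0.05827621625 = -0.28781378375
New price ≈ 106.56 × (1 - 0.28781378375) = 75.8905632036.

A$75.89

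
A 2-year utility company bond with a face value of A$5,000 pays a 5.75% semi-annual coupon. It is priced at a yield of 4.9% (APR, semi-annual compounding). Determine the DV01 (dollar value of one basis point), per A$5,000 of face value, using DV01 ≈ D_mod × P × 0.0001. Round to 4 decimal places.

A$0.9513

Periodic yield y = 0.0245.
  t   CF        PV=CF/(1+0.0245)^t    t·PV
  1       143.75       140.3123       140.3123
  2       143.75       136.9569       273.9138
  3       143.75       133.6817       401.0451
  4     5,143.75     4,669.0874    18,676.3495
  Σ                  5,080.0383    19,491.6208
P = 5,080.0383; D_Mac = 3.83690 half-year periods = 1.91845 yrs; D_mod = 1.87257 yrs.
DV01 ≈ 1.87257 × 5,080.0383 × 0.0001 = 0.951275.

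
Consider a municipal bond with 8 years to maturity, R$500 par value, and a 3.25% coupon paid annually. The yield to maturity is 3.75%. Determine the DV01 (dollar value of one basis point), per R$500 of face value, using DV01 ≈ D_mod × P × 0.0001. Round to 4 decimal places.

R$0.3331

Periodic yield y = 0.0375.
  t   CF        PV=CF/(1+0.0375)^t    t·PV
  1        16.25        15.6627        15.6627
  2        16.25        15.0965        30.1931
  3        16.25        14.5509        43.6526
  4        16.25        14.0249        56.0998
  5        16.25        13.5180        67.5901
  6        16.25        13.0294        78.1765
  7        16.25        12.5585        87.9093
  8       516.25       384.5521     3,076.4170
  Σ                    482.9930     3,455.7009
P = 482.9930; D_Mac = 7.15476 yrs; D_mod = 6.89616 yrs.
DV01 ≈ 6.89616 × 482.9930 × 0.0001 = 0.333080.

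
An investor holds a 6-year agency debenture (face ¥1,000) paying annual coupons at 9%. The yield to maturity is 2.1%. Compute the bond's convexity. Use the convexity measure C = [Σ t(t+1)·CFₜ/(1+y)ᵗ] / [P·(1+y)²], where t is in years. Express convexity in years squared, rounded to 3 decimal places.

With y = 0.021:
  t   CF        PV=CF/(1+0.021)^t    t·PV        t(t+1)·PV
  1        90.00        88.1489        88.1489         176.2977
  2        90.00        86.3358       172.6716         518.0149
  3        90.00        84.5601       253.6802       1,014.7207
  4        90.00        82.8208       331.2833       1,656.4165
  5        90.00        81.1174       405.5868       2,433.5208
  6     1,090.00       962.2148     5,773.2890      40,413.0228
  Σ                  1,385.1978     7,024.6598      46,211.9934
P = 1,385.1978.
Convexity = Σ t(t+1)·PV / [P·(1+y)²] = 46,211.9934 / (1,385.1978 × 1.042441) = 32.00305.

32.003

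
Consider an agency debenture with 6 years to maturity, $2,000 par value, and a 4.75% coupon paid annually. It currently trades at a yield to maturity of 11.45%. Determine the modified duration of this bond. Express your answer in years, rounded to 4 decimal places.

Periodic yield y = 0.1145. First find Macaulay duration:
  t   CF        PV=CF/(1+0.1145)^t    t·PV
  1        95.00        85.2400        85.2400
  2        95.00        76.4827       152.9655
  3        95.00        68.6252       205.8755
  4        95.00        61.5748       246.2994
  5        95.00        55.2488       276.2442
  6     2,095.00     1,093.2100     6,559.2599
  Σ                  1,440.3816     7,525.8845
P = 1,440.3816; Macaulay duration = 7,525.8845 / 1,440.3816 = 5.22492 years.
Modified duration = D_Mac / (1 + y) = 5.22492 / 1.1145 = 4.68813 years.

4.6881 years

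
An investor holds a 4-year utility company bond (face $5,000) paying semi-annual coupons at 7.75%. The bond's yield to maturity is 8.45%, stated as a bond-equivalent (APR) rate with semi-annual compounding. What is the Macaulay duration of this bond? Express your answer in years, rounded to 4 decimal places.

Periodic yield y = 0.04225. Discount each cash flow and weight by its period:
  t   CF        PV=CF/(1+0.04225)^t    t·PV
  1       193.75       185.8959       185.8959
  2       193.75       178.3602       356.7204
  3       193.75       171.1299       513.3898
  4       193.75       164.1928       656.7712
  5       193.75       157.5369       787.6843
  6       193.75       151.1507       906.9045
  7       193.75       145.0235     1,015.1645
  8     5,193.75     3,729.9741    29,839.7924
  Σ                  4,883.2640    34,262.3230
Price P = Σ PV = 4,883.2640.
Macaulay duration = Σ(t·PV) / P = 34,262.3230 / 4,883.2640 = 7.01628 half-year periods.
In years: 7.01628 / 2 = 3.50814 years.

3.5081 years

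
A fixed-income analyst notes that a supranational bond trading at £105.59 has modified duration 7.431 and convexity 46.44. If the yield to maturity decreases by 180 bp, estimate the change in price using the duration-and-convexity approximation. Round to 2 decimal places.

+£14.92

Duration effect: -D_mod·Δy = -7.431 × (-0.018) = +0.133758
Convexity effect: ½·C·(Δy)² = 0.5 × 46.44 × (-0.018)² = +0.00752328
ΔP/P ≈ +0.133758 + 0.00752328 = +0.14128128
ΔP ≈ 105.59 × (+0.14128128) = +14.9178903552.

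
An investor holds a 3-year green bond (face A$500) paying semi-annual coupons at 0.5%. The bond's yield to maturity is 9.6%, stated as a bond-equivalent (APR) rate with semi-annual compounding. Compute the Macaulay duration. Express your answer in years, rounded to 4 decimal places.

2.9781 years

Periodic yield y = 0.048. Discount each cash flow and weight by its period:
  t   CF        PV=CF/(1+0.048)^t    t·PV
  1         1.25         1.1927         1.1927
  2         1.25         1.1381         2.2762
  3         1.25         1.0860         3.2580
  4         1.25         1.0363         4.1450
  5         1.25         0.9888         4.9439
  6       501.25       378.3439     2,270.0632
  Σ                    383.7858     2,285.8791
Price P = Σ PV = 383.7858.
Macaulay duration = Σ(t·PV) / P = 2,285.8791 / 383.7858 = 5.95613 half-year periods.
In years: 5.95613 / 2 = 2.97807 years.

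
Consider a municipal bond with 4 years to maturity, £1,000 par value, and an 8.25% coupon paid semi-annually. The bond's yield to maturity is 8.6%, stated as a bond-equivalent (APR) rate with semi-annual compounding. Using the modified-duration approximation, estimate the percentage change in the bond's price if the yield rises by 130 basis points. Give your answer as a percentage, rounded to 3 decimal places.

-4.342%

Periodic yield y = 0.043. Modified duration first:
  t   CF        PV=CF/(1+0.043)^t    t·PV
  1        41.25        39.5494        39.5494
  2        41.25        37.9189        75.8377
  3        41.25        36.3556       109.0667
  4        41.25        34.8567       139.4269
  5        41.25        33.4197       167.0984
  6        41.25        32.0419       192.2513
  7        41.25        30.7209       215.0462
  8     1,041.25       743.4993     5,947.9942
  Σ                    988.3623     6,886.2710
P = 988.3623; D_Mac = 6.96735 half-year periods = 3.48368 yrs; D_mod = 3.48368/(1+0.043) = 3.34006 yrs.
ΔP/P ≈ -D_mod · Δy = -3.34006 × (+0.013) = -0.043421 = -4.3421%.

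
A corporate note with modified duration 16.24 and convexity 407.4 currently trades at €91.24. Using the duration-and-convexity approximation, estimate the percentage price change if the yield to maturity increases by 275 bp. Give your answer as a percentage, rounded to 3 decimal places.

Duration effect: -D_mod·Δy = -16.24 × (+0.0275) = -0.446600
Convexity effect: ½·C·(Δy)² = 0.5 × 407.4 × (0.0275)² = +0.154048125
ΔP/P ≈ -0.446600 + 0.154048125 = -0.292551875
= -29.2551875%.

-29.255%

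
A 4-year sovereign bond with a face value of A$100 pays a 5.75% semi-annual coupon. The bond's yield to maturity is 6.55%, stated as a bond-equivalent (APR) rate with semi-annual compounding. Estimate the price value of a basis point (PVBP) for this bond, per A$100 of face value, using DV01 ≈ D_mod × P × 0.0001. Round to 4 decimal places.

Periodic yield y = 0.03275.
  t   CF        PV=CF/(1+0.03275)^t    t·PV
  1        2.875         2.7838         2.7838
  2        2.875         2.6956         5.3911
  3        2.875         2.6101         7.8302
  4        2.875         2.5273        10.1092
  5        2.875         2.4472        12.2358
  6        2.875         2.3696        14.2173
  7        2.875         2.2944        16.0609
  8      102.875        79.4965       635.9723
  Σ                     97.2244       704.6006
P = 97.2244; D_Mac = 7.24716 half-year periods = 3.62358 yrs; D_mod = 3.50867 yrs.
DV01 ≈ 3.50867 × 97.2244 × 0.0001 = 0.034113.

A$0.0341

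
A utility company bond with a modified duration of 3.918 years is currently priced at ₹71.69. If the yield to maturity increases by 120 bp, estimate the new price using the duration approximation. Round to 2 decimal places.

₹68.32

Duration approximation: ΔP/P ≈ -D_mod · Δy = -3.918 × (+0.012) = -0.047016.
New price ≈ 71.69 × (1 - 0.047016) = 68.31942296.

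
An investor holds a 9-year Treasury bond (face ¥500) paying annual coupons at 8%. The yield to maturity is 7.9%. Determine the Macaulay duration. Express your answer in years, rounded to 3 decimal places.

Periodic yield y = 0.079. Discount each cash flow and weight by its year:
  t   CF        PV=CF/(1+0.079)^t    t·PV
  1        40.00        37.0714        37.0714
  2        40.00        34.3571        68.7143
  3        40.00        31.8417        95.5250
  4        40.00        29.5103       118.0414
  5        40.00        27.3497       136.7486
  6        40.00        25.3473       152.0837
  7        40.00        23.4915       164.4402
  8        40.00        21.7715       174.1720
  9       540.00       272.3960     2,451.5642
  Σ                    503.1365     3,398.3606
Price P = Σ PV = 503.1365.
Macaulay duration = Σ(t·PV) / P = 3,398.3606 / 503.1365 = 6.75435 years.

6.754 years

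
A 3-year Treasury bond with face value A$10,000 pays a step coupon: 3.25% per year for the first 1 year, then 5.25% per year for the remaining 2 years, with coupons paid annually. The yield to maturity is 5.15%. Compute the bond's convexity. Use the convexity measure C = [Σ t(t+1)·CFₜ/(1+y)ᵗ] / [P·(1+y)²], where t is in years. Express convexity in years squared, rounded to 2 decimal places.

10.31

With y = 0.0515:
  t   CF        PV=CF/(1+0.0515)^t    t·PV        t(t+1)·PV
  1       325.00       309.0823       309.0823         618.1645
  2       525.00       474.8328       949.6657       2,848.9971
  3    10,525.00     9,053.0365    27,159.1096     108,636.4385
  Σ                  9,836.9516    28,417.8576     112,103.6001
P = 9,836.9516.
Convexity = Σ t(t+1)·PV / [P·(1+y)²] = 112,103.6001 / (9,836.9516 × 1.105652) = 10.30719.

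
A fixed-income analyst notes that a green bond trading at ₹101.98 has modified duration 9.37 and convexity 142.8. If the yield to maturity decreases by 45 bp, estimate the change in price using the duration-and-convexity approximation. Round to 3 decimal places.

Duration effect: -D_mod·Δy = -9.37 × (-0.0045) = +0.042165
Convexity effect: ½·C·(Δy)² = 0.5 × 142.8 × (-0.0045)² = +0.00144585
ΔP/P ≈ +0.042165 + 0.00144585 = +0.04361085
ΔP ≈ 101.98 × (+0.04361085) = +4.447434483.

+₹4.447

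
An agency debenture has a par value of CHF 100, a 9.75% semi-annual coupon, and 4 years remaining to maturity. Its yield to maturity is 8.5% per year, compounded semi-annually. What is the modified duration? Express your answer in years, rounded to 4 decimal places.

Periodic yield y = 0.0425. First find Macaulay duration:
  t   CF        PV=CF/(1+0.0425)^t    t·PV
  1        4.875         4.6763         4.6763
  2        4.875         4.4856         8.9712
  3        4.875         4.3028        12.9083
  4        4.875         4.1273        16.5094
  5        4.875         3.9591        19.7954
  6        4.875         3.7977        22.7861
  7        4.875         3.6429        25.5000
  8      104.875        75.1733       601.3862
  Σ                    104.1649       712.5328
P = 104.1649; Macaulay duration = 712.5328 / 104.1649 = 6.84043 half-year periods = 3.42022 years.
Modified duration = D_Mac / (1 + y) = 3.42022 / 1.0425 = 3.28078 years.

3.2808 years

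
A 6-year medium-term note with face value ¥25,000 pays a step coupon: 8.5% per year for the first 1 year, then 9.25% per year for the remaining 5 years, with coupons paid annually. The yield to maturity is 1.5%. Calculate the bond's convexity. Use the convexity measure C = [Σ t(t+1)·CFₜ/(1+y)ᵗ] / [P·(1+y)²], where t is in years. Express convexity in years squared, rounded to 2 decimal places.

32.52

With y = 0.015:
  t   CF        PV=CF/(1+0.015)^t    t·PV        t(t+1)·PV
  1     2,125.00     2,093.5961     2,093.5961       4,187.1921
  2     2,312.50     2,244.6553     4,489.3106      13,467.9318
  3     2,312.50     2,211.4830     6,634.4491      26,537.7966
  4     2,312.50     2,178.8010     8,715.2041      43,576.0207
  5     2,312.50     2,146.6020    10,733.0100      64,398.0601
  6    27,312.50    24,978.4336   149,870.6018   1,049,094.2126
  Σ                 35,853.5711   182,536.1717   1,201,261.2138
P = 35,853.5711.
Convexity = Σ t(t+1)·PV / [P·(1+y)²] = 1,201,261.2138 / (35,853.5711 × 1.030225) = 32.52168.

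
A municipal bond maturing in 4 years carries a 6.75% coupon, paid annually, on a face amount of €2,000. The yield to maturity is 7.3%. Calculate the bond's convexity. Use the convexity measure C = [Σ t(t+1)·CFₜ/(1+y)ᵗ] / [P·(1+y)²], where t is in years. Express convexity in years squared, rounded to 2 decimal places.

15.26

With y = 0.073:
  t   CF        PV=CF/(1+0.073)^t    t·PV        t(t+1)·PV
  1       135.00       125.8155       125.8155         251.6309
  2       135.00       117.2558       234.5116         703.5348
  3       135.00       109.2785       327.8354       1,311.3416
  4     2,135.00     1,610.6419     6,442.5676      32,212.8379
  Σ                  1,962.9916     7,130.7301      34,479.3453
P = 1,962.9916.
Convexity = Σ t(t+1)·PV / [P·(1+y)²] = 34,479.3453 / (1,962.9916 × 1.151329) = 15.25602.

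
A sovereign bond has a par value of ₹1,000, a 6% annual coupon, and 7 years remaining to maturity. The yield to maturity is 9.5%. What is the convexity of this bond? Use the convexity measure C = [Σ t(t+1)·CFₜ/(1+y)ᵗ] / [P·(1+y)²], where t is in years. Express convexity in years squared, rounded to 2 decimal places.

With y = 0.095:
  t   CF        PV=CF/(1+0.095)^t    t·PV        t(t+1)·PV
  1        60.00        54.7945        54.7945         109.5890
  2        60.00        50.0407       100.0813         300.2439
  3        60.00        45.6992       137.0977         548.3908
  4        60.00        41.7345       166.9378         834.6892
  5        60.00        38.1137       190.5683       1,143.4098
  6        60.00        34.8070       208.8420       1,461.8938
  7     1,060.00       561.5740     3,931.0183      31,448.1468
  Σ                    826.7636     4,789.3400      35,846.3633
P = 826.7636.
Convexity = Σ t(t+1)·PV / [P·(1+y)²] = 35,846.3633 / (826.7636 × 1.199025) = 36.16059.

36.16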